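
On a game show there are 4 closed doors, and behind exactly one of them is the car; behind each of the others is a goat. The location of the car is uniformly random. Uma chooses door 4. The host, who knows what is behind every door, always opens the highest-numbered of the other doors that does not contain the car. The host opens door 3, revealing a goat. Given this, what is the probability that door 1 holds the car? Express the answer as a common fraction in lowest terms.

1/3

Apply Bayes' rule, conditioning on where the car actually is.
If it is behind any of doors 1, 2, and 4 (prior 1/4 each): door 3 is the highest-numbered option available, probability 1; weight (1/4)·1 = 1/4 each.
If it is behind door 3 (prior 1/4): the host opened door 3, so this case is ruled out; weight (1/4)·0 = 0.
The weights sum to 3/4.
So P(the car behind door 1 | the host opened door 3) = (1/4) / (3/4) = 1/3.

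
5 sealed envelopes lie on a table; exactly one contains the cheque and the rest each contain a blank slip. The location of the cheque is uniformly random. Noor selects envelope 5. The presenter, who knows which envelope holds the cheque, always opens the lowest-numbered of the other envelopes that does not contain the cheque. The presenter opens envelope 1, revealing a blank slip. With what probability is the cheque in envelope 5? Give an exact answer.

Condition on the true location of the cheque.
If it is in envelope 1 (prior 1/5): the presenter opened envelope 1, so this case is ruled out; weight (1/5)·0 = 0.
If it is in any of envelopes 2, 3, 4, and 5 (prior 1/5 each): envelope 1 is the lowest-numbered option available, probability 1; weight (1/5)·1 = 1/5 each.
The weights sum to 4/5.
So P(the cheque in envelope 5 | the presenter opened envelope 1) = (1/5) / (4/5) = 1/4.

1/4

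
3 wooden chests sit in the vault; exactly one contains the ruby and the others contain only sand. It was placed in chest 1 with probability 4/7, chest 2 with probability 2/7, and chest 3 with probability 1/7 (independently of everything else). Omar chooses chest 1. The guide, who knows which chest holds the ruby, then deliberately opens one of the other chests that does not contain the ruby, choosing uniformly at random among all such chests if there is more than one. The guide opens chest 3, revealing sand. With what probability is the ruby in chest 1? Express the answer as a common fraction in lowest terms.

Condition on the true location of the ruby.
If it is in chest 1 (prior 4/7): the guide has 2 equally likely choices, so probability 1/2; weight (4/7)·(1/2) = 2/7.
If it is in chest 2 (prior 2/7): the guide has no choice, probability 1; weight (2/7)·1 = 2/7.
If it is in chest 3 (prior 1/7): the guide opened chest 3, so this case is ruled out; weight (1/7)·0 = 0.
The weights sum to 4/7.
So P(the ruby in chest 1 | the guide opened chest 3) = (2/7) / (4/7) = 1/2.

1/2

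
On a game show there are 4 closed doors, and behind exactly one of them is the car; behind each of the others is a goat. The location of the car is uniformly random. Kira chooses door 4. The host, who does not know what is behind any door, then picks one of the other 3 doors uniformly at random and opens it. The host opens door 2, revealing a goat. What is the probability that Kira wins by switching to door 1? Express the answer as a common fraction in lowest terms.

Consider each possible location of the car in turn.
If it is behind any of doors 1, 3, and 4 (prior 1/4 each): the host picks door 2 with probability 1/3 regardless, and it is not the prize; weight (1/4)·(1/3) = 1/12 each.
If it is behind door 2 (prior 1/4): the host opened door 2, so this case is ruled out; weight (1/4)·0 = 0.
The weights sum to 1/4.
So P(the car behind door 1 | the host opened door 2) = (1/12) / (1/4) = 1/3.

1/3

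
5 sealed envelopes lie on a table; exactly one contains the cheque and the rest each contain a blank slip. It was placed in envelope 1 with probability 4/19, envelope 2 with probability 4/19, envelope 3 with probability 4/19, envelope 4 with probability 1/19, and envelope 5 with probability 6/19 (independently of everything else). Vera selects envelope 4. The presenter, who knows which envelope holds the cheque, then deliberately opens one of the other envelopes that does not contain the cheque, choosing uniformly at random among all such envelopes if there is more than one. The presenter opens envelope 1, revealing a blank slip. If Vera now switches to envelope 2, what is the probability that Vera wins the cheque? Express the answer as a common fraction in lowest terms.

16/59

Consider each possible location of the cheque in turn.
If it is in envelope 1 (prior 4/19): the presenter opened envelope 1, so this case is ruled out; weight (4/19)·0 = 0.
If it is in either of envelopes 2 and 3 (prior 4/19 each): the presenter has 3 equally likely choices, so probability 1/3; weight (4/19)·(1/3) = 4/57 each.
If it is in envelope 4 (prior 1/19): the presenter has 4 equally likely choices, so probability 1/4; weight (1/19)·(1/4) = 1/76.
If it is in envelope 5 (prior 6/19): the presenter has 3 equally likely choices, so probability 1/3; weight (6/19)·(1/3) = 2/19.
The weights sum to 59/228.
So P(the cheque in envelope 2 | the presenter opened envelope 1) = (4/57) / (59/228) = 16/59.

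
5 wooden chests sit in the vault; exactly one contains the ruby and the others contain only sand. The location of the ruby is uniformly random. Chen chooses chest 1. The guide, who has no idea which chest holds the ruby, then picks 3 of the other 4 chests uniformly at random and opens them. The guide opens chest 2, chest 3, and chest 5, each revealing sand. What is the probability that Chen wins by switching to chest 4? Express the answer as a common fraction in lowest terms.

Because the guide chose which chests to open without knowing where the ruby is, the choice is independent of the prize location. Learning that none of the 3 opened chests holds the ruby simply rules out those 3 locations and leaves the remaining 2 chests still equally likely by symmetry.
So P(the ruby in chest 4) = 1/2.

1/2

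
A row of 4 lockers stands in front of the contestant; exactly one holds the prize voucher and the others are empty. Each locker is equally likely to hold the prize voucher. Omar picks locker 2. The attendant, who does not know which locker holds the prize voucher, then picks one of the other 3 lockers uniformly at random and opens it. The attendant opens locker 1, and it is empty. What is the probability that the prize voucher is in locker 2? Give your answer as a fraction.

1/3

Consider each possible location of the prize voucher in turn.
If it is in locker 1 (prior 1/4): the attendant opened locker 1, so this case is ruled out; weight (1/4)·0 = 0.
If it is in any of lockers 2, 3, and 4 (prior 1/4 each): the attendant picks locker 1 with probability 1/3 regardless, and it is not the prize; weight (1/4)·(1/3) = 1/12 each.
The weights sum to 1/4.
So P(the prize voucher in locker 2 | the attendant opened locker 1) = (1/12) / (1/4) = 1/3.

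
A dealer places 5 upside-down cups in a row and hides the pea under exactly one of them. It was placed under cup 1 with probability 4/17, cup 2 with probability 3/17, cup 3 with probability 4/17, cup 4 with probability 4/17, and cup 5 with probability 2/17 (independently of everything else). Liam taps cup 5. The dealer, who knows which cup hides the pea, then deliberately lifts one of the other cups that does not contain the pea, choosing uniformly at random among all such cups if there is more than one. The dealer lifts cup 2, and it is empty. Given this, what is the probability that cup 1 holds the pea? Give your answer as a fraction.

8/27

Consider each possible location of the pea in turn.
If it is under any of cups 1, 3, and 4 (prior 4/17 each): the dealer has 3 equally likely choices, so probability 1/3; weight (4/17)·(1/3) = 4/51 each.
If it is under cup 2 (prior 3/17): the dealer opened cup 2, so this case is ruled out; weight (3/17)·0 = 0.
If it is under cup 5 (prior 2/17): the dealer has 4 equally likely choices, so probability 1/4; weight (2/17)·(1/4) = 1/34.
The weights sum to 9/34.
So P(the pea under cup 1 | the dealer opened cup 2) = (4/51) / (9/34) = 8/27.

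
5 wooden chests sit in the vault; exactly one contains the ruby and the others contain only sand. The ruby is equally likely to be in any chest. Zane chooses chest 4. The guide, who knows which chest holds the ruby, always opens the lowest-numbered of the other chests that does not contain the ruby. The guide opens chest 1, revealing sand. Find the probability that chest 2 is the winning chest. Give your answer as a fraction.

1/4

Condition on the true location of the ruby.
If it is in chest 1 (prior 1/5): the guide opened chest 1, so this case is ruled out; weight (1/5)·0 = 0.
If it is in any of chests 2, 3, 4, and 5 (prior 1/5 each): chest 1 is the lowest-numbered option available, probability 1; weight (1/5)·1 = 1/5 each.
The weights sum to 4/5.
So P(the ruby in chest 2 | the guide opened chest 1) = (1/5) / (4/5) = 1/4.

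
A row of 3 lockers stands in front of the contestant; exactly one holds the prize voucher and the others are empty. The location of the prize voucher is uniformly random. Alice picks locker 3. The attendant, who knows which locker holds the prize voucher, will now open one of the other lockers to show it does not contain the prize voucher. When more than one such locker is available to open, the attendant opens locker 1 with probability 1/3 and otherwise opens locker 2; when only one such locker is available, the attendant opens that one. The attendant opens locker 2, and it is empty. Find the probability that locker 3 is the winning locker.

Condition on the true location of the prize voucher.
If it is in locker 1 (prior 1/3): only locker 2 is available, probability 1; weight (1/3)·1 = 1/3.
If it is in locker 2 (prior 1/3): the attendant opened locker 2, so this case is ruled out; weight (1/3)·0 = 0.
If it is in locker 3 (prior 1/3): locker 1 is available but not opened, probability 2/3; weight (1/3)·(2/3) = 2/9.
The weights sum to 5/9.
So P(the prize voucher in locker 3 | the attendant opened locker 2) = (2/9) / (5/9) = 2/5.

2/5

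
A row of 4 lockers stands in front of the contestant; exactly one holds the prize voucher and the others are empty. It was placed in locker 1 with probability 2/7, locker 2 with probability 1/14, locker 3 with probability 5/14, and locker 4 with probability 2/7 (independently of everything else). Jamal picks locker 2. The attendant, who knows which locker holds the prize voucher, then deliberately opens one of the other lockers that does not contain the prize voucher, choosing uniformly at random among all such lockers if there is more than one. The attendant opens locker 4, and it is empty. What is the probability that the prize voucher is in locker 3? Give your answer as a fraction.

Consider each possible location of the prize voucher in turn.
If it is in locker 1 (prior 2/7): the attendant has 2 equally likely choices, so probability 1/2; weight (2/7)·(1/2) = 1/7.
If it is in locker 2 (prior 1/14): the attendant has 3 equally likely choices, so probability 1/3; weight (1/14)·(1/3) = 1/42.
If it is in locker 3 (prior 5/14): the attendant has 2 equally likely choices, so probability 1/2; weight (5/14)·(1/2) = 5/28.
If it is in locker 4 (prior 2/7): the attendant opened locker 4, so this case is ruled out; weight (2/7)·0 = 0.
The weights sum to 29/84.
So P(the prize voucher in locker 3 | the attendant opened locker 4) = (5/28) / (29/84) = 15/29.

15/29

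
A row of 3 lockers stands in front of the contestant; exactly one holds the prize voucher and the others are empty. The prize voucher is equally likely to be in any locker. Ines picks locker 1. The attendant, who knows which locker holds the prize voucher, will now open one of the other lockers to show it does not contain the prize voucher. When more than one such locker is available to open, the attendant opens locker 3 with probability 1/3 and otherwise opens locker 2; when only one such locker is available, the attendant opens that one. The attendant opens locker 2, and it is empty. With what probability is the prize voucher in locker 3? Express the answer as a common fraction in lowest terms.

Consider each possible location of the prize voucher in turn.
If it is in locker 1 (prior 1/3): locker 3 is available but not opened, probability 2/3; weight (1/3)·(2/3) = 2/9.
If it is in locker 2 (prior 1/3): the attendant opened locker 2, so this case is ruled out; weight (1/3)·0 = 0.
If it is in locker 3 (prior 1/3): only locker 2 is available, probability 1; weight (1/3)·1 = 1/3.
The weights sum to 5/9.
So P(the prize voucher in locker 3 | the attendant opened locker 2) = (1/3) / (5/9) = 3/5.

3/5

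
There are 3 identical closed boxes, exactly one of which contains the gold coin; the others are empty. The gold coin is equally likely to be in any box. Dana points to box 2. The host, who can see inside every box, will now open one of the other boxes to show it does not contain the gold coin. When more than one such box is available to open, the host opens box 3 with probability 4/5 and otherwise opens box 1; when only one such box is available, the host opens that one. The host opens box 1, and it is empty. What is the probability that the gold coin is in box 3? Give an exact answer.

Consider each possible location of the gold coin in turn.
If it is in box 1 (prior 1/3): the host opened box 1, so this case is ruled out; weight (1/3)·0 = 0.
If it is in box 2 (prior 1/3): box 3 is available but not opened, probability 1/5; weight (1/3)·(1/5) = 1/15.
If it is in box 3 (prior 1/3): only box 1 is available, probability 1; weight (1/3)·1 = 1/3.
The weights sum to 2/5.
So P(the gold coin in box 3 | the host opened box 1) = (1/3) / (2/5) = 5/6.

5/6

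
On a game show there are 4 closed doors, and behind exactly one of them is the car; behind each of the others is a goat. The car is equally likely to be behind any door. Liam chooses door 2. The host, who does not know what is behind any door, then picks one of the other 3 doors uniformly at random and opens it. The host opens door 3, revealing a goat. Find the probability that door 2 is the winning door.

1/3

Because the host chose which door to open without knowing where the car is, the choice is independent of the prize location. Learning that door 3 does not hold the car simply rules out that one location and leaves the remaining 3 doors still equally likely by symmetry.
So P(the car behind door 2) = 1/3.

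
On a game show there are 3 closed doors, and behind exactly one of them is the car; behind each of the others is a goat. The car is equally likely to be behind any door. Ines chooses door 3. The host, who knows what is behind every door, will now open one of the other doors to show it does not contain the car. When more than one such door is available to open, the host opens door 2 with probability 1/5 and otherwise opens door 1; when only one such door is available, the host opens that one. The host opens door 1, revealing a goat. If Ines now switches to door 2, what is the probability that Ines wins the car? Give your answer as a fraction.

5/9

Apply Bayes' rule, conditioning on where the car actually is.
If it is behind door 1 (prior 1/3): the host opened door 1, so this case is ruled out; weight (1/3)·0 = 0.
If it is behind door 2 (prior 1/3): only door 1 is available, probability 1; weight (1/3)·1 = 1/3.
If it is behind door 3 (prior 1/3): door 2 is available but not opened, probability 4/5; weight (1/3)·(4/5) = 4/15.
The weights sum to 3/5.
So P(the car behind door 2 | the host opened door 1) = (1/3) / (3/5) = 5/9.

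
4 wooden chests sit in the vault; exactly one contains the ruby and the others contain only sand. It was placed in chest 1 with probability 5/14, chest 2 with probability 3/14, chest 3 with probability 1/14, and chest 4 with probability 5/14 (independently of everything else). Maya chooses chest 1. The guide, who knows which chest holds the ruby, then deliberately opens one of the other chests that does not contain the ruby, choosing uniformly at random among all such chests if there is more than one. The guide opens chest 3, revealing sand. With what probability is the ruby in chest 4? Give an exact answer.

15/34

Condition on the true location of the ruby.
If it is in chest 1 (prior 5/14): the guide has 3 equally likely choices, so probability 1/3; weight (5/14)·(1/3) = 5/42.
If it is in chest 2 (prior 3/14): the guide has 2 equally likely choices, so probability 1/2; weight (3/14)·(1/2) = 3/28.
If it is in chest 3 (prior 1/14): the guide opened chest 3, so this case is ruled out; weight (1/14)·0 = 0.
If it is in chest 4 (prior 5/14): the guide has 2 equally likely choices, so probability 1/2; weight (5/14)·(1/2) = 5/28.
The weights sum to 17/42.
So P(the ruby in chest 4 | the guide opened chest 3) = (5/28) / (17/42) = 15/34.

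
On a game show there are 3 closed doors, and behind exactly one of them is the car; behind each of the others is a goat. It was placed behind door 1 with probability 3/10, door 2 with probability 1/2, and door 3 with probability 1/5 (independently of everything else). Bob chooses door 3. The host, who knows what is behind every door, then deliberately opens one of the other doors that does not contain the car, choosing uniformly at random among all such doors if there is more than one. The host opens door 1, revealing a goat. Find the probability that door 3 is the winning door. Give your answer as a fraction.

1/6

Apply Bayes' rule, conditioning on where the car actually is.
If it is behind door 1 (prior 3/10): the host opened door 1, so this case is ruled out; weight (3/10)·0 = 0.
If it is behind door 2 (prior 1/2): the host has no choice, probability 1; weight (1/2)·1 = 1/2.
If it is behind door 3 (prior 1/5): the host has 2 equally likely choices, so probability 1/2; weight (1/5)·(1/2) = 1/10.
The weights sum to 3/5.
So P(the car behind door 3 | the host opened door 1) = (1/10) / (3/5) = 1/6.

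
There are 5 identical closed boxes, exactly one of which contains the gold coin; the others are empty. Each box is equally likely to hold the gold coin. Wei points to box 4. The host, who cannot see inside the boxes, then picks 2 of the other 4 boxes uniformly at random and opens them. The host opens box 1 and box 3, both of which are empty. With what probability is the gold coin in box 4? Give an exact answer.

Consider each possible location of the gold coin in turn.
If it is in either of boxes 1 and 3 (prior 1/5 each): that box was opened and seen not to hold the prize — ruled out; weight (1/5)·0 = 0 each.
If it is in any of boxes 2, 4, and 5 (prior 1/5 each): the host picks exactly this set with probability 1/6 regardless, and none is the prize; weight (1/5)·(1/6) = 1/30 each.
The weights sum to 1/10.
So P(the gold coin in box 4 | the host opened box 1 and box 3) = (1/30) / (1/10) = 1/3.

1/3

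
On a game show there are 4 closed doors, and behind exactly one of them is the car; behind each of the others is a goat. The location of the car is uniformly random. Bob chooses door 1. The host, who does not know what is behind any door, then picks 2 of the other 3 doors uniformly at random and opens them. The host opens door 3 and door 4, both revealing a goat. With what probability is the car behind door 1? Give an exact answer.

Apply Bayes' rule, conditioning on where the car actually is.
If it is behind either of doors 1 and 2 (prior 1/4 each): the host picks exactly this set with probability 1/3 regardless, and none is the prize; weight (1/4)·(1/3) = 1/12 each.
If it is behind either of doors 3 and 4 (prior 1/4 each): that door was opened and seen not to hold the prize — ruled out; weight (1/4)·0 = 0 each.
The weights sum to 1/6.
So P(the car behind door 1 | the host opened door 3 and door 4) = (1/12) / (1/6) = 1/2.

1/2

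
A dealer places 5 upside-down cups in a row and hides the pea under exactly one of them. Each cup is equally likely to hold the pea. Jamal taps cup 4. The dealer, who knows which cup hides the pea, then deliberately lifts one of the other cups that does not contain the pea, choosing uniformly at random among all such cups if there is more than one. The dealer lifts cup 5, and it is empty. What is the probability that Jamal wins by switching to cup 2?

Consider each possible location of the pea in turn.
If it is under any of cups 1, 2, and 3 (prior 1/5 each): the dealer has 3 equally likely choices, so probability 1/3; weight (1/5)·(1/3) = 1/15 each.
If it is under cup 4 (prior 1/5): the dealer has 4 equally likely choices, so probability 1/4; weight (1/5)·(1/4) = 1/20.
If it is under cup 5 (prior 1/5): the dealer opened cup 5, so this case is ruled out; weight (1/5)·0 = 0.
The weights sum to 1/4.
So P(the pea under cup 2 | the dealer opened cup 5) = (1/15) / (1/4) = 4/15.

4/15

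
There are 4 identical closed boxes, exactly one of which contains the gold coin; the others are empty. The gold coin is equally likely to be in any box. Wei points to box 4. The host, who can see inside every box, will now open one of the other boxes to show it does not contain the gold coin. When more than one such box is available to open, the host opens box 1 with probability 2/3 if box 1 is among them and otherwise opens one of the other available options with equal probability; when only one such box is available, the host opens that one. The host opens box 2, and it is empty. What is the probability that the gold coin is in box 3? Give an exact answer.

1/3

Consider each possible location of the gold coin in turn.
If it is in box 1 (prior 1/4): box 1 holds the prize so is unavailable; the host chooses uniformly among the 2 others, probability 1/2; weight (1/4)·(1/2) = 1/8.
If it is in box 2 (prior 1/4): the host opened box 2, so this case is ruled out; weight (1/4)·0 = 0.
If it is in box 3 (prior 1/4): box 1 is available but not opened, probability 1/3; weight (1/4)·(1/3) = 1/12.
If it is in box 4 (prior 1/4): box 1 is available but not opened; box 2 gets probability (1 − 2/3)/2 = 1/6; weight (1/4)·(1/6) = 1/24.
The weights sum to 1/4.
So P(the gold coin in box 3 | the host opened box 2) = (1/12) / (1/4) = 1/3.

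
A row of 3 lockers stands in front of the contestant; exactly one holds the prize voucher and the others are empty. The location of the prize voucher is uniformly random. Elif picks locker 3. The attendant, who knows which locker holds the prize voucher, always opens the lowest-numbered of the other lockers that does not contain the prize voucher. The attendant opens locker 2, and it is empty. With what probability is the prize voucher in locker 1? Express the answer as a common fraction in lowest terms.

Apply Bayes' rule, conditioning on where the prize voucher actually is.
If it is in locker 1 (prior 1/3): locker 2 is the lowest-numbered option available, probability 1; weight (1/3)·1 = 1/3.
If it is in locker 2 (prior 1/3): the attendant opened locker 2, so this case is ruled out; weight (1/3)·0 = 0.
If it is in locker 3 (prior 1/3): the attendant would have opened locker 1 instead, probability 0; weight (1/3)·0 = 0.
The weights sum to 1/3.
So P(the prize voucher in locker 1 | the attendant opened locker 2) = (1/3) / (1/3) = 1.

1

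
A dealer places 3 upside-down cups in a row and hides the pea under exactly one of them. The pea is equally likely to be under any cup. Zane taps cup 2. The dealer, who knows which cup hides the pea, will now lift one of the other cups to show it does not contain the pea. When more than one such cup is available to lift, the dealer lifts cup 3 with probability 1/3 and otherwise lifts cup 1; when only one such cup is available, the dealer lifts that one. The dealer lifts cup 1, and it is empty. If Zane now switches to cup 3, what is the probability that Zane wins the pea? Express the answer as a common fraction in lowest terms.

Condition on the true location of the pea.
If it is under cup 1 (prior 1/3): the dealer opened cup 1, so this case is ruled out; weight (1/3)·0 = 0.
If it is under cup 2 (prior 1/3): cup 3 is available but not opened, probability 2/3; weight (1/3)·(2/3) = 2/9.
If it is under cup 3 (prior 1/3): only cup 1 is available, probability 1; weight (1/3)·1 = 1/3.
The weights sum to 5/9.
So P(the pea under cup 3 | the dealer opened cup 1) = (1/3) / (5/9) = 3/5.

3/5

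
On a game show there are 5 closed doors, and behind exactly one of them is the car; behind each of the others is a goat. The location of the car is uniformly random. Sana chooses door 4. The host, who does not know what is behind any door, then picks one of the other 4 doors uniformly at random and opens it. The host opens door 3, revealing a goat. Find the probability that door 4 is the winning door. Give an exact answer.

1/4

Apply Bayes' rule, conditioning on where the car actually is.
If it is behind any of doors 1, 2, 4, and 5 (prior 1/5 each): the host picks door 3 with probability 1/4 regardless, and it is not the prize; weight (1/5)·(1/4) = 1/20 each.
If it is behind door 3 (prior 1/5): the host opened door 3, so this case is ruled out; weight (1/5)·0 = 0.
The weights sum to 1/5.
So P(the car behind door 4 | the host opened door 3) = (1/20) / (1/5) = 1/4.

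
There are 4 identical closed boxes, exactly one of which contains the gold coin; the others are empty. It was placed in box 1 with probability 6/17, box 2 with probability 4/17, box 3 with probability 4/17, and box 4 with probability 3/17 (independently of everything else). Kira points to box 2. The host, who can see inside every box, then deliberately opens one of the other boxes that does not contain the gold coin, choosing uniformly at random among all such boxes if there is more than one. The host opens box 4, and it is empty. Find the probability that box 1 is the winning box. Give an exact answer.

9/19

Condition on the true location of the gold coin.
If it is in box 1 (prior 6/17): the host has 2 equally likely choices, so probability 1/2; weight (6/17)·(1/2) = 3/17.
If it is in box 2 (prior 4/17): the host has 3 equally likely choices, so probability 1/3; weight (4/17)·(1/3) = 4/51.
If it is in box 3 (prior 4/17): the host has 2 equally likely choices, so probability 1/2; weight (4/17)·(1/2) = 2/17.
If it is in box 4 (prior 3/17): the host opened box 4, so this case is ruled out; weight (3/17)·0 = 0.
The weights sum to 19/51.
So P(the gold coin in box 1 | the host opened box 4) = (3/17) / (19/51) = 9/19.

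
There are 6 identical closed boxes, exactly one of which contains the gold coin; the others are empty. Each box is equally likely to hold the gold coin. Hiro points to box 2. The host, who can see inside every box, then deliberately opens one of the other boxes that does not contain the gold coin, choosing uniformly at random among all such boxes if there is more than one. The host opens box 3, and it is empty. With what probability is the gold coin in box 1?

5/24

Condition on the true location of the gold coin.
If it is in any of boxes 1, 4, 5, and 6 (prior 1/6 each): the host has 4 equally likely choices, so probability 1/4; weight (1/6)·(1/4) = 1/24 each.
If it is in box 2 (prior 1/6): the host has 5 equally likely choices, so probability 1/5; weight (1/6)·(1/5) = 1/30.
If it is in box 3 (prior 1/6): the host opened box 3, so this case is ruled out; weight (1/6)·0 = 0.
The weights sum to 1/5.
So P(the gold coin in box 1 | the host opened box 3) = (1/24) / (1/5) = 5/24.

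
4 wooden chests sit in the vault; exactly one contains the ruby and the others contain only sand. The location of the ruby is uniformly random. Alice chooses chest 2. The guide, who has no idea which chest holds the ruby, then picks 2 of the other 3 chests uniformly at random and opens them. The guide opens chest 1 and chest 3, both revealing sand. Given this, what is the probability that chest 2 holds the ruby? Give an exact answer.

1/2

Because the guide chose which chests to open without knowing where the ruby is, the choice is independent of the prize location. Learning that none of the 2 opened chests holds the ruby simply rules out those 2 locations and leaves the remaining 2 chests still equally likely by symmetry.
So P(the ruby in chest 2) = 1/2.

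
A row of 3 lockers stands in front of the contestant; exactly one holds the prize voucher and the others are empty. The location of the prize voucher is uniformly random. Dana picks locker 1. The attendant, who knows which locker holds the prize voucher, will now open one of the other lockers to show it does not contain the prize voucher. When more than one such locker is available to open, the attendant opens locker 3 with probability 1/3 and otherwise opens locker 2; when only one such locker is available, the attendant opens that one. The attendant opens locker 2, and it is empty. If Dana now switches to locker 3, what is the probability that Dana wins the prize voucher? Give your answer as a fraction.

3/5

Consider each possible location of the prize voucher in turn.
If it is in locker 1 (prior 1/3): locker 3 is available but not opened, probability 2/3; weight (1/3)·(2/3) = 2/9.
If it is in locker 2 (prior 1/3): the attendant opened locker 2, so this case is ruled out; weight (1/3)·0 = 0.
If it is in locker 3 (prior 1/3): only locker 2 is available, probability 1; weight (1/3)·1 = 1/3.
The weights sum to 5/9.
So P(the prize voucher in locker 3 | the attendant opened locker 2) = (1/3) / (5/9) = 3/5.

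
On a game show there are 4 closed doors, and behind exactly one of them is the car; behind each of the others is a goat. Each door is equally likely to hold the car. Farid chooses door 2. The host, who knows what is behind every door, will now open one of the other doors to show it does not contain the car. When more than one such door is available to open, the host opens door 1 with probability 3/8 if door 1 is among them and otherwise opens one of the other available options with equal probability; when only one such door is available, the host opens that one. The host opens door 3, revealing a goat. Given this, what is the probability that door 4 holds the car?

Condition on the true location of the car.
If it is behind door 1 (prior 1/4): door 1 holds the prize so is unavailable; the host chooses uniformly among the 2 others, probability 1/2; weight (1/4)·(1/2) = 1/8.
If it is behind door 2 (prior 1/4): door 1 is available but not opened; door 3 gets probability (1 − 3/8)/2 = 5/16; weight (1/4)·(5/16) = 5/64.
If it is behind door 3 (prior 1/4): the host opened door 3, so this case is ruled out; weight (1/4)·0 = 0.
If it is behind door 4 (prior 1/4): door 1 is available but not opened, probability 5/8; weight (1/4)·(5/8) = 5/32.
The weights sum to 23/64.
So P(the car behind door 4 | the host opened door 3) = (5/32) / (23/64) = 10/23.

10/23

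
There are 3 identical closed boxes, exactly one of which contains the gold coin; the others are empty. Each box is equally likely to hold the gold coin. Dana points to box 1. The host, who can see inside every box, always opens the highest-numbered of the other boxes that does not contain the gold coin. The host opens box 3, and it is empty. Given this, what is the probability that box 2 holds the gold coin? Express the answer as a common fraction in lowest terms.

1/2

Condition on the true location of the gold coin.
If it is in either of boxes 1 and 2 (prior 1/3 each): box 3 is the highest-numbered option available, probability 1; weight (1/3)·1 = 1/3 each.
If it is in box 3 (prior 1/3): the host opened box 3, so this case is ruled out; weight (1/3)·0 = 0.
The weights sum to 2/3.
So P(the gold coin in box 2 | the host opened box 3) = (1/3) / (2/3) = 1/2.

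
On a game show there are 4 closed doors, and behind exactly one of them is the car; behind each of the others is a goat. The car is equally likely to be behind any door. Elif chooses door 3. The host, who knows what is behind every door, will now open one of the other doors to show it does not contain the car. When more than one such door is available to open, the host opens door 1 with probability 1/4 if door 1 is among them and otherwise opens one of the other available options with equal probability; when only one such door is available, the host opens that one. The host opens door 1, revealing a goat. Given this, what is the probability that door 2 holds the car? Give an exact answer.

Apply Bayes' rule, conditioning on where the car actually is.
If it is behind door 1 (prior 1/4): the host opened door 1, so this case is ruled out; weight (1/4)·0 = 0.
If it is behind any of doors 2, 3, and 4 (prior 1/4 each): door 1 is available, opened with probability 1/4; weight (1/4)·(1/4) = 1/16 each.
The weights sum to 3/16.
So P(the car behind door 2 | the host opened door 1) = (1/16) / (3/16) = 1/3.

1/3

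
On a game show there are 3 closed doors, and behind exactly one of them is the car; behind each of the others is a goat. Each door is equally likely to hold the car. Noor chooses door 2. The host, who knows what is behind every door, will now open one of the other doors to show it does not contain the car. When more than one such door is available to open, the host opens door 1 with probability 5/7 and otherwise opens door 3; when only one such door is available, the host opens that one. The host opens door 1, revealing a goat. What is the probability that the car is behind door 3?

7/12

Condition on the true location of the car.
If it is behind door 1 (prior 1/3): the host opened door 1, so this case is ruled out; weight (1/3)·0 = 0.
If it is behind door 2 (prior 1/3): door 1 is available, opened with probability 5/7; weight (1/3)·(5/7) = 5/21.
If it is behind door 3 (prior 1/3): only door 1 is available, probability 1; weight (1/3)·1 = 1/3.
The weights sum to 4/7.
So P(the car behind door 3 | the host opened door 1) = (1/3) / (4/7) = 7/12.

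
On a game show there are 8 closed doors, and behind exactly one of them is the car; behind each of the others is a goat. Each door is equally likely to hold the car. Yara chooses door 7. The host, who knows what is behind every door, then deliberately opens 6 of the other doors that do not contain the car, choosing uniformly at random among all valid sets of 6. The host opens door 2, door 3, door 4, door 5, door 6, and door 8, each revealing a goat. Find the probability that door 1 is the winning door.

Condition on the true location of the car.
If it is behind door 1 (prior 1/8): the host has no choice, probability 1; weight (1/8)·1 = 1/8.
If it is behind any of doors 2, 3, 4, 5, 6, and 8 (prior 1/8 each): that door was opened and seen not to hold the prize — ruled out; weight (1/8)·0 = 0 each.
If it is behind door 7 (prior 1/8): the host has 7 equally likely choices, so probability 1/7; weight (1/8)·(1/7) = 1/56.
The weights sum to 1/7.
So P(the car behind door 1 | the host opened door 2, door 3, door 4, door 5, door 6, and door 8) = (1/8) / (1/7) = 7/8.

7/8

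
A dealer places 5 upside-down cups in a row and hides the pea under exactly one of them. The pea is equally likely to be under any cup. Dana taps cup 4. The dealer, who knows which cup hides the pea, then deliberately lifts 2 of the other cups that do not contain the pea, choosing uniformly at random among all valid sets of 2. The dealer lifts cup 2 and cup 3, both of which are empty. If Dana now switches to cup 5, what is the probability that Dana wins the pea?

Consider each possible location of the pea in turn.
If it is under either of cups 1 and 5 (prior 1/5 each): the dealer has 3 equally likely choices, so probability 1/3; weight (1/5)·(1/3) = 1/15 each.
If it is under either of cups 2 and 3 (prior 1/5 each): that cup was opened and seen not to hold the prize — ruled out; weight (1/5)·0 = 0 each.
If it is under cup 4 (prior 1/5): the dealer has 6 equally likely choices, so probability 1/6; weight (1/5)·(1/6) = 1/30.
The weights sum to 1/6.
So P(the pea under cup 5 | the dealer opened cup 2 and cup 3) = (1/15) / (1/6) = 2/5.

2/5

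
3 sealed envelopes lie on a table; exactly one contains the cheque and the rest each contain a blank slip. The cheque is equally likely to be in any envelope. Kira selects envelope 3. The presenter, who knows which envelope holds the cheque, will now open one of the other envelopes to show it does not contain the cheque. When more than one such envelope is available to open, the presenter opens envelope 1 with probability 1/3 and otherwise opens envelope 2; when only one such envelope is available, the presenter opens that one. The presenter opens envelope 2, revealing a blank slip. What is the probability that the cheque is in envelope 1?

Consider each possible location of the cheque in turn.
If it is in envelope 1 (prior 1/3): only envelope 2 is available, probability 1; weight (1/3)·1 = 1/3.
If it is in envelope 2 (prior 1/3): the presenter opened envelope 2, so this case is ruled out; weight (1/3)·0 = 0.
If it is in envelope 3 (prior 1/3): envelope 1 is available but not opened, probability 2/3; weight (1/3)·(2/3) = 2/9.
The weights sum to 5/9.
So P(the cheque in envelope 1 | the presenter opened envelope 2) = (1/3) / (5/9) = 3/5.

3/5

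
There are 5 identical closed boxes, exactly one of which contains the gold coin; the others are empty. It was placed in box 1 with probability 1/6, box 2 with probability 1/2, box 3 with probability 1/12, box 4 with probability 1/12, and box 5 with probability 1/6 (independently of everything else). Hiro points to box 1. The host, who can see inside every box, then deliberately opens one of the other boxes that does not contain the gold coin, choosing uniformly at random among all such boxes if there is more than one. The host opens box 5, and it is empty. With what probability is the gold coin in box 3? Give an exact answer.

Apply Bayes' rule, conditioning on where the gold coin actually is.
If it is in box 1 (prior 1/6): the host has 4 equally likely choices, so probability 1/4; weight (1/6)·(1/4) = 1/24.
If it is in box 2 (prior 1/2): the host has 3 equally likely choices, so probability 1/3; weight (1/2)·(1/3) = 1/6.
If it is in either of boxes 3 and 4 (prior 1/12 each): the host has 3 equally likely choices, so probability 1/3; weight (1/12)·(1/3) = 1/36 each.
If it is in box 5 (prior 1/6): the host opened box 5, so this case is ruled out; weight (1/6)·0 = 0.
The weights sum to 19/72.
So P(the gold coin in box 3 | the host opened box 5) = (1/36) / (19/72) = 2/19.

2/19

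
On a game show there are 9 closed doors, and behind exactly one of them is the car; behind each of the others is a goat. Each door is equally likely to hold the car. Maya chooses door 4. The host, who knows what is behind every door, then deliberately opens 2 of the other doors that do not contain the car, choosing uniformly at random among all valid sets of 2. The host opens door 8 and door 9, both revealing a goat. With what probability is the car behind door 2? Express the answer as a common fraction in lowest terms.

Condition on the true location of the car.
If it is behind any of doors 1, 2, 3, 5, 6, and 7 (prior 1/9 each): the host has 21 equally likely choices, so probability 1/21; weight (1/9)·(1/21) = 1/189 each.
If it is behind door 4 (prior 1/9): the host has 28 equally likely choices, so probability 1/28; weight (1/9)·(1/28) = 1/252.
If it is behind either of doors 8 and 9 (prior 1/9 each): that door was opened and seen not to hold the prize — ruled out; weight (1/9)·0 = 0 each.
The weights sum to 1/28.
So P(the car behind door 2 | the host opened door 8 and door 9) = (1/189) / (1/28) = 4/27.

4/27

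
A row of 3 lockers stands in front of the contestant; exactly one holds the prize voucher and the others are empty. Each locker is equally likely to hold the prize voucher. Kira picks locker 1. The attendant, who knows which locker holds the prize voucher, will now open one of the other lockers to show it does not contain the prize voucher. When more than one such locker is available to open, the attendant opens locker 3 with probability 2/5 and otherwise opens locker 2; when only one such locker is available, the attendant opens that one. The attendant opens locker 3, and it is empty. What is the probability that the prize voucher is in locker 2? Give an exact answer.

5/7

Consider each possible location of the prize voucher in turn.
If it is in locker 1 (prior 1/3): locker 3 is available, opened with probability 2/5; weight (1/3)·(2/5) = 2/15.
If it is in locker 2 (prior 1/3): only locker 3 is available, probability 1; weight (1/3)·1 = 1/3.
If it is in locker 3 (prior 1/3): the attendant opened locker 3, so this case is ruled out; weight (1/3)·0 = 0.
The weights sum to 7/15.
So P(the prize voucher in locker 2 | the attendant opened locker 3) = (1/3) / (7/15) = 5/7.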